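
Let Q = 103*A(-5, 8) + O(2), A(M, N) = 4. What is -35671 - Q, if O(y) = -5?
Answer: -36078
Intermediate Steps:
Q = 407 (Q = 103*4 - 5 = 412 - 5 = 407)
-35671 - Q = -35671 - 1*407 = -35671 - 407 = -36078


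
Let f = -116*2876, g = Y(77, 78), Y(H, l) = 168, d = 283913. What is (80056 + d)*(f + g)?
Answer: -121364735112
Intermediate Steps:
g = 168
f = -333616
(80056 + d)*(f + g) = (80056 + 283913)*(-333616 + 168) = 363969*(-333448) = -121364735112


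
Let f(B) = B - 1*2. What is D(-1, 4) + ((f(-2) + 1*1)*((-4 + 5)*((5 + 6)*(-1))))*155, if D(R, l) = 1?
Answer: 5116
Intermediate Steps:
f(B) = -2 + B (f(B) = B - 2 = -2 + B)
D(-1, 4) + ((f(-2) + 1*1)*((-4 + 5)*((5 + 6)*(-1))))*155 = 1 + (((-2 - 2) + 1*1)*((-4 + 5)*((5 + 6)*(-1))))*155 = 1 + ((-4 + 1)*(1*(11*(-1))))*155 = 1 - 3*(-11)*155 = 1 + 33*155 = 1 + 5115 = 5116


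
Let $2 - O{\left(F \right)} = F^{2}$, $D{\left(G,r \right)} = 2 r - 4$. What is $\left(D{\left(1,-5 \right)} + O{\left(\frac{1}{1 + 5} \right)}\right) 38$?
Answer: $- \frac{8227}{18} \approx -457.06$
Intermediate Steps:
$D{\left(G,r \right)} = -4 + 2 r$
$O{\left(F \right)} = 2 - F^{2}$
$\left(D{\left(1,-5 \right)} + O{\left(\frac{1}{1 + 5} \right)}\right) 38 = \left(\left(-4 + 2 \left(-5\right)\right) + \left(2 - \left(\frac{1}{1 + 5}\right)^{2}\right)\right) 38 = \left(\left(-4 - 10\right) + \left(2 - \left(\frac{1}{6}\right)^{2}\right)\right) 38 = \left(-14 + \left(2 - \left(\frac{1}{6}\right)^{2}\right)\right) 38 = \left(-14 + \left(2 - \frac{1}{36}\right)\right) 38 = \left(-14 + \frac{71}{36}\right) 38 = \left(- \frac{433}{36}\right) 38 = - \frac{8227}{18}$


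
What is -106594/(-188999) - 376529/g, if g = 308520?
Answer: -38277223591/58309971480 ≈ -0.65644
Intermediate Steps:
-106594/(-188999) - 376529/g = -106594/(-188999) - 376529/308520 = -106594*(-1/188999) - 376529*1/308520 = 106594/188999 - 376529/308520 = -38277223591/58309971480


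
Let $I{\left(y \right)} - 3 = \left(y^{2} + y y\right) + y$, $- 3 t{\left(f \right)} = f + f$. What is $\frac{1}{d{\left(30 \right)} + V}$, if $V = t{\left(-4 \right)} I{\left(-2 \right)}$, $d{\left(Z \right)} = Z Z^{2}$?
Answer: $\frac{1}{27024} \approx 3.7004 \cdot 10^{-5}$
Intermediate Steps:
$t{\left(f \right)} = - \frac{2 f}{3}$ ($t{\left(f \right)} = - \frac{f + f}{3} = - \frac{2 f}{3}$)
$I{\left(y \right)} = 3 + y + 2 y^{2}$ ($I{\left(y \right)} = 3 + \left(\left(y^{2} + y y\right) + y\right) = 3 + \left(\left(y^{2} + y^{2}\right) + y\right) = 3 + \left(2 y^{2} + y\right) = 3 + \left(y + 2 y^{2}\right) = 3 + y + 2 y^{2}$)
$d{\left(Z \right)} = Z^{3}$
$V = 24$ ($V = \left(- \frac{2}{3}\right) \left(-4\right) \left(3 - 2 + 2 \left(-2\right)^{2}\right) = \frac{8 \left(3 - 2 + 2 \cdot 4\right)}{3} = \frac{8 \left(3 - 2 + 8\right)}{3} = \frac{8}{3} \cdot 9 = 24$)
$\frac{1}{d{\left(30 \right)} + V} = \frac{1}{30^{3} + 24} = \frac{1}{27000 + 24} = \frac{1}{27024}$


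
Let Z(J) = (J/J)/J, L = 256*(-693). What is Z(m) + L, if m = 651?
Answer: -115492607/651 ≈ -1.7741e+5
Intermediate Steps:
L = -177408
Z(J) = 1/J
Z(m) + L = 1/651 - 177408 = -115492607/651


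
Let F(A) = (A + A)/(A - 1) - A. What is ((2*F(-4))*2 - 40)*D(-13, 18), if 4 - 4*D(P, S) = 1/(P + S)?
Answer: -418/25 ≈ -16.720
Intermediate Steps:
F(A) = -A + 2*A/(-1 + A) (F(A) = (2*A)/(-1 + A) - A = 2*A/(-1 + A) - A = -A + 2*A/(-1 + A))
D(P, S) = 1 - 1/(4*(P + S))
((2*F(-4))*2 - 40)*D(-13, 18) = ((2*(-4*(3 - 1*(-4))/(-1 - 4)))*2 - 40)*((-1/4 - 13 + 18)/(-13 + 18)) = ((2*(-4*(3 + 4)/(-5)))*2 - 40)*((19/4)/5) = ((2*(-4*(-1/5)*7))*2 - 40)*((1/5)*(19/4)) = ((2*(28/5))*2 - 40)*(19/20) = ((56/5)*2 - 40)*(19/20) = (112/5 - 40)*(19/20) = -88/5*19/20 = -418/25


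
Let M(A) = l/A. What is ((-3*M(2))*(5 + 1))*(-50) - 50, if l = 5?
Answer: 2200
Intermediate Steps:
M(A) = 5/A
((-3*M(2))*(5 + 1))*(-50) - 50 = ((-15/2)*(5 + 1))*(-50) - 50 = (-15/2*6)*(-50) - 50 = (-3*5/2*6)*(-50) - 50 = -15/2*6*(-50) - 50 = -45*(-50) - 50 = 2250 - 50 = 2200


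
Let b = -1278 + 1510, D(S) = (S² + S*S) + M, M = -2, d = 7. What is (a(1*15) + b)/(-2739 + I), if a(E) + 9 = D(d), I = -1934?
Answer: -319/4673 ≈ -0.068264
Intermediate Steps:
D(S) = -2 + 2*S² (D(S) = (S² + S*S) - 2 = (S² + S²) - 2 = 2*S² - 2 = -2 + 2*S²)
a(E) = 87 (a(E) = -9 + (-2 + 2*7²) = -9 + (-2 + 2*49) = -9 + (-2 + 98) = -9 + 96 = 87)
b = 232
(a(1*15) + b)/(-2739 + I) = (87 + 232)/(-2739 - 1934) = 319/(-4673) = 319*(-1/4673) = -319/4673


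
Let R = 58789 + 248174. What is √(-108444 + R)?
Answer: √198519 ≈ 445.55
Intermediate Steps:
R = 306963
√(-108444 + R) = √(-108444 + 306963) = √198519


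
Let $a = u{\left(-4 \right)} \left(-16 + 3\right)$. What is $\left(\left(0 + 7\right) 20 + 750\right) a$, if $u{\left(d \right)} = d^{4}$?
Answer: $-2961920$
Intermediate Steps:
$a = -3328$ ($a = \left(-4\right)^{4} \left(-16 + 3\right) = 256 \left(-13\right) = -3328$)
$\left(\left(0 + 7\right) 20 + 750\right) a = \left(\left(0 + 7\right) 20 + 750\right) \left(-3328\right) = \left(7 \cdot 20 + 750\right) \left(-3328\right) = \left(140 + 750\right) \left(-3328\right) = 890 \left(-3328\right) = -2961920$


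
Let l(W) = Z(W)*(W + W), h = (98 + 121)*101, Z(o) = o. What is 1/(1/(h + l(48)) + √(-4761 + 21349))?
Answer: -26727/11849347991051 + 1428665058*√4147/11849347991051 ≈ 0.0077643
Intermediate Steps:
h = 22119 (h = 219*101 = 22119)
l(W) = 2*W² (l(W) = W*(W + W) = W*(2*W) = 2*W²)
1/(1/(h + l(48)) + √(-4761 + 21349)) = 1/(1/(22119 + 2*48²) + √(-4761 + 21349)) = 1/(1/(22119 + 2*2304) + √16588) = 1/(1/(22119 + 4608) + 2*√4147) = 1/(1/26727 + 2*√4147)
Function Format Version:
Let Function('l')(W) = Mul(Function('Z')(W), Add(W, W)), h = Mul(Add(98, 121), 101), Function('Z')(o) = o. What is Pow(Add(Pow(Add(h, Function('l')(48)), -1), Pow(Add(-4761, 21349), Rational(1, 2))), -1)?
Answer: Add(Rational(-26727, 11849347991051), Mul(Rational(1428665058, 11849347991051), Pow(4147, Rational(1, 2)))) ≈ 0.0077643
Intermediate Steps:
h = 22119 (h = Mul(219, 101) = 22119)
Function('l')(W) = Mul(2, Pow(W, 2)) (Function('l')(W) = Mul(W, Add(W, W)) = Mul(W, Mul(2, W)) = Mul(2, Pow(W, 2)))
Pow(Add(Pow(Add(h, Function('l')(48)), -1), Pow(Add(-4761, 21349), Rational(1, 2))), -1) = Pow(Add(Pow(Add(22119, Mul(2, Pow(48, 2))), -1), Pow(Add(-4761, 21349), Rational(1, 2))), -1) = Pow(Add(Pow(Add(22119, Mul(2, 2304)), -1), Pow(16588, Rational(1, 2))), -1) = Pow(Add(Pow(Add(22119, 4608), -1), Mul(2, Pow(4147, Rational(1, 2)))), -1) = Pow(Add(Pow(26727, -1), Mul(2, Pow(4147, Rational(1, 2)))), -1) = Pow(Add(Rational(1, 26727), Mul(2, Pow(4147, Rational(1, 2)))), -1)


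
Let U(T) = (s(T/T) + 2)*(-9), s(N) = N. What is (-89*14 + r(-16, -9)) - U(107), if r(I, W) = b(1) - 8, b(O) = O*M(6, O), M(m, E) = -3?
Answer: -1230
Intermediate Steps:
U(T) = -27 (U(T) = (T/T + 2)*(-9) = (1 + 2)*(-9) = 3*(-9) = -27)
b(O) = -3*O (b(O) = O*(-3) = -3*O)
r(I, W) = -11 (r(I, W) = -3*1 - 8 = -3 - 8 = -11)
(-89*14 + r(-16, -9)) - U(107) = (-89*14 - 11) - 1*(-27) = (-1246 - 11) + 27 = -1257 + 27 = -1230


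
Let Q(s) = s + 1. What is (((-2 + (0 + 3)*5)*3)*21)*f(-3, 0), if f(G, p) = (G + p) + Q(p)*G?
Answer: -4914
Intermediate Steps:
Q(s) = 1 + s
f(G, p) = G + p + G*(1 + p) (f(G, p) = (G + p) + (1 + p)*G = (G + p) + G*(1 + p) = G + p + G*(1 + p))
(((-2 + (0 + 3)*5)*3)*21)*f(-3, 0) = (((-2 + (0 + 3)*5)*3)*21)*(-3 + 0 - 3*(1 + 0)) = (((-2 + 3*5)*3)*21)*(-3 + 0 - 3*1) = (((-2 + 15)*3)*21)*(-3 + 0 - 3) = ((13*3)*21)*(-6) = (39*21)*(-6) = 819*(-6) = -4914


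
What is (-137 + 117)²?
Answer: 400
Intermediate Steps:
(-137 + 117)² = (-20)² = 400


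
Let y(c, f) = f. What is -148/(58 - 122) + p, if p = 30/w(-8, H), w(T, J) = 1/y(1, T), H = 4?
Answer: -3803/16 ≈ -237.69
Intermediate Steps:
w(T, J) = 1/T
p = -240 (p = 30/(1/(-8)) = 30/(-⅛) = 30*(-8) = -240)
-148/(58 - 122) + p = -148/(58 - 122) - 240 = -148/(-64) - 240 = -1/64*(-148) - 240 = 37/16 - 240 = -3803/16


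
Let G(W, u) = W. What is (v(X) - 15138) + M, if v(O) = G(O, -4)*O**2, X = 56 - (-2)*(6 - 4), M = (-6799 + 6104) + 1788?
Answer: 201955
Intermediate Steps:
M = 1093 (M = -695 + 1788 = 1093)
X = 60 (X = 56 - (-2)*2 = 56 - 1*(-4) = 56 + 4 = 60)
v(O) = O**3 (v(O) = O*O**2 = O**3)
(v(X) - 15138) + M = (60**3 - 15138) + 1093 = (216000 - 15138) + 1093 = 200862 + 1093 = 201955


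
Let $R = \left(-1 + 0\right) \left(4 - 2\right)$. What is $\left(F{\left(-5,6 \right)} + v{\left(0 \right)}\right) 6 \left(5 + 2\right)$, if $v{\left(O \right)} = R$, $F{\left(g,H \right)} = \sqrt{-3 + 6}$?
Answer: $-84 + 42 \sqrt{3} \approx -11.254$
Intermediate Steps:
$F{\left(g,H \right)} = \sqrt{3}$
$R = -2$ ($R = \left(-1\right) 2 = -2$)
$v{\left(O \right)} = -2$
$\left(F{\left(-5,6 \right)} + v{\left(0 \right)}\right) 6 \left(5 + 2\right) = \left(\sqrt{3} - 2\right) 6 \left(5 + 2\right) = \left(-2 + \sqrt{3}\right) 6 \cdot 7 = \left(-2 + \sqrt{3}\right) 42 = -84 + 42 \sqrt{3}$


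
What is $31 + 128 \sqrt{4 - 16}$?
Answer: $31 + 256 i \sqrt{3} \approx 31.0 + 443.4 i$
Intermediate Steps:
$31 + 128 \sqrt{4 - 16} = 31 + 128 \sqrt{-12} = 31 + 128 \cdot 2 i \sqrt{3} = 31 + 256 i \sqrt{3}$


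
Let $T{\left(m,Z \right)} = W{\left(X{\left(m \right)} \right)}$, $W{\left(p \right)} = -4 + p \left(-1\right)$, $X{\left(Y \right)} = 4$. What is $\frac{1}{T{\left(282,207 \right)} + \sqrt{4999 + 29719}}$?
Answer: $\frac{4}{17327} + \frac{\sqrt{34718}}{34654} \approx 0.0056077$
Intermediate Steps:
$W{\left(p \right)} = -4 - p$
$T{\left(m,Z \right)} = -8$ ($T{\left(m,Z \right)} = -4 - 4 = -8$)
$\frac{1}{T{\left(282,207 \right)} + \sqrt{4999 + 29719}} = \frac{1}{-8 + \sqrt{4999 + 29719}} = \frac{1}{-8 + \sqrt{34718}}$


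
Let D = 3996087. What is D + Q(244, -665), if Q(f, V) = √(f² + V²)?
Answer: 3996087 + 13*√2969 ≈ 3.9968e+6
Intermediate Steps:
Q(f, V) = √(V² + f²)
D + Q(244, -665) = 3996087 + √((-665)² + 244²) = 3996087 + √(442225 + 59536) = 3996087 + √501761 = 3996087 + 13*√2969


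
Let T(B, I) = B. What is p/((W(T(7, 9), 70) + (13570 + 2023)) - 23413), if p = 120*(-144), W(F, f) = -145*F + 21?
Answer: 2880/1469 ≈ 1.9605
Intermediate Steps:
W(F, f) = 21 - 145*F
p = -17280
p/((W(T(7, 9), 70) + (13570 + 2023)) - 23413) = -17280/(((21 - 145*7) + (13570 + 2023)) - 23413) = -17280/(((21 - 1015) + 15593) - 23413) = -17280/((-994 + 15593) - 23413) = -17280/(14599 - 23413) = -17280/(-8814) = -17280*(-1/8814) = 2880/1469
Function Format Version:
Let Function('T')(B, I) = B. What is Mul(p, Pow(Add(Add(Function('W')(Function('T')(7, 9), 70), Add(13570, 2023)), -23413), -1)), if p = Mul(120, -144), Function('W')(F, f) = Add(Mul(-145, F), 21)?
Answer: Rational(2880, 1469) ≈ 1.9605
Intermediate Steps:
Function('W')(F, f) = Add(21, Mul(-145, F))
p = -17280
Mul(p, Pow(Add(Add(Function('W')(Function('T')(7, 9), 70), Add(13570, 2023)), -23413), -1)) = Mul(-17280, Pow(Add(Add(Add(21, Mul(-145, 7)), Add(13570, 2023)), -23413), -1)) = Mul(-17280, Pow(Add(Add(Add(21, -1015), 15593), -23413), -1)) = Mul(-17280, Pow(Add(Add(-994, 15593), -23413), -1)) = Mul(-17280, Pow(Add(14599, -23413), -1)) = Mul(-17280, Pow(-8814, -1)) = Mul(-17280, Rational(-1, 8814)) = Rational(2880, 1469)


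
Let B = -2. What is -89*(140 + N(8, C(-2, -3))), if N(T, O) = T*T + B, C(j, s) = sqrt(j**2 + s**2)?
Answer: -17978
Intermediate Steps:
N(T, O) = -2 + T**2 (N(T, O) = T*T - 2 = T**2 - 2 = -2 + T**2)
-89*(140 + N(8, C(-2, -3))) = -89*(140 + (-2 + 8**2)) = -89*(140 + (-2 + 64)) = -89*(140 + 62) = -89*202 = -17978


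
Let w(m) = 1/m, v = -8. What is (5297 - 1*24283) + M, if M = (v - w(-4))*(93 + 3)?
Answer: -19730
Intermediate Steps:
M = -744 (M = (-8 - 1/(-4))*(93 + 3) = (-8 - 1*(-1/4))*96 = (-8 + 1/4)*96 = -31/4*96 = -744)
(5297 - 1*24283) + M = (5297 - 1*24283) - 744 = (5297 - 24283) - 744 = -18986 - 744 = -19730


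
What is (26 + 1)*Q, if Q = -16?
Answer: -432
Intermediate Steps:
(26 + 1)*Q = (26 + 1)*(-16) = 27*(-16) = -432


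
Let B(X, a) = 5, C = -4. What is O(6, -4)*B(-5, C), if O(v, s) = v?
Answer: 30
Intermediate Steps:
O(6, -4)*B(-5, C) = 6*5 = 30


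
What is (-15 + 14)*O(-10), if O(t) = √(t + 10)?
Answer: 0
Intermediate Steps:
O(t) = √(10 + t)
(-15 + 14)*O(-10) = (-15 + 14)*√(10 - 10) = -√0 = -1*0 = 0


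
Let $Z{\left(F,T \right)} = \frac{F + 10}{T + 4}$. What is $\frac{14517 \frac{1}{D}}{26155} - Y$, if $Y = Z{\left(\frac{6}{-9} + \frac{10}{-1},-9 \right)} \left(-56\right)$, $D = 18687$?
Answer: $\frac{729882241}{97751697} \approx 7.4667$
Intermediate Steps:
$Z{\left(F,T \right)} = \frac{10 + F}{4 + T}$
$Y = - \frac{112}{15}$ ($Y = \frac{10 + \left(\frac{6}{-9} + \frac{10}{-1}\right)}{4 - 9} \left(-56\right) = \frac{10 + \left(6 \left(- \frac{1}{9}\right) + 10 \left(-1\right)\right)}{-5} \left(-56\right) = - \frac{10 - \frac{32}{3}}{5} \left(-56\right) = \left(- \frac{1}{5}\right) \left(- \frac{2}{3}\right) \left(-56\right) = \frac{2}{15} \left(-56\right) = - \frac{112}{15} \approx -7.4667$)
$\frac{14517 \frac{1}{D}}{26155} - Y = \frac{14517 \cdot \frac{1}{18687}}{26155} - - \frac{112}{15} = 14517 \cdot \frac{1}{18687} \cdot \frac{1}{26155} + \frac{112}{15} = \frac{4839}{6229} \cdot \frac{1}{26155} + \frac{112}{15} = \frac{4839}{162919495} + \frac{112}{15} = \frac{729882241}{97751697}$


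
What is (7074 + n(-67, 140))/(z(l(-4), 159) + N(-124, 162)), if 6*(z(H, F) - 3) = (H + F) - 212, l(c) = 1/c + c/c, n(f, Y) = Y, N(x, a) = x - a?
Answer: -173136/7001 ≈ -24.730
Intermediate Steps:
l(c) = 1 + 1/c (l(c) = 1/c + 1 = 1 + 1/c)
z(H, F) = -97/3 + F/6 + H/6 (z(H, F) = 3 + ((H + F) - 212)/6 = 3 + ((F + H) - 212)/6 = 3 + (-212 + F + H)/6 = 3 + (-106/3 + F/6 + H/6) = -97/3 + F/6 + H/6)
(7074 + n(-67, 140))/(z(l(-4), 159) + N(-124, 162)) = (7074 + 140)/((-97/3 + (1/6)*159 + ((1 - 4)/(-4))/6) + (-124 - 1*162)) = 7214/((-97/3 + 53/2 + (-1/4*(-3))/6) + (-124 - 162)) = 7214/((-97/3 + 53/2 + (1/6)*(3/4)) - 286) = 7214/((-97/3 + 53/2 + 1/8) - 286) = 7214/(-137/24 - 286) = 7214/(-7001/24) = 7214*(-24/7001) = -173136/7001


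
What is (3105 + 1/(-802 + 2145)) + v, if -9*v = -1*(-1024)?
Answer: 36154912/12087 ≈ 2991.2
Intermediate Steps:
v = -1024/9 (v = -(-1)*(-1024)/9 = -⅑*1024 = -1024/9 ≈ -113.78)
(3105 + 1/(-802 + 2145)) + v = (3105 + 1/(-802 + 2145)) - 1024/9 = (3105 + 1/1343) - 1024/9 = 4170016/1343 - 1024/9 = 36154912/12087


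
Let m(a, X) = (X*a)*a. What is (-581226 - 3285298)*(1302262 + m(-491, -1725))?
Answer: 1602915712688612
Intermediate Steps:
m(a, X) = X*a**2
(-581226 - 3285298)*(1302262 + m(-491, -1725)) = (-581226 - 3285298)*(1302262 - 1725*(-491)**2) = -3866524*(1302262 - 1725*241081) = -3866524*(1302262 - 415864725) = -3866524*(-414562463) = 1602915712688612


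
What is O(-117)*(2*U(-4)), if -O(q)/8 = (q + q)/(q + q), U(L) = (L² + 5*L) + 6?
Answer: -32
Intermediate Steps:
U(L) = 6 + L² + 5*L
O(q) = -8 (O(q) = -8*(q + q)/(q + q) = -8*2*q/(2*q) = -8*2*q*1/(2*q) = -8*1 = -8)
O(-117)*(2*U(-4)) = -16*(6 + (-4)² + 5*(-4)) = -16*(6 + 16 - 20) = -16*2 = -8*4 = -32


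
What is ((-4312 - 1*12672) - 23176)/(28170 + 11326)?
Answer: -5020/4937 ≈ -1.0168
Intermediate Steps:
((-4312 - 1*12672) - 23176)/(28170 + 11326) = ((-4312 - 12672) - 23176)/39496 = (-16984 - 23176)*(1/39496) = -40160*1/39496 = -5020/4937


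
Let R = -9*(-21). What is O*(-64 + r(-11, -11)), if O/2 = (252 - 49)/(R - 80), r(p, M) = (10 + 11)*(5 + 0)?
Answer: 16646/109 ≈ 152.72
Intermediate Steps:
R = 189
r(p, M) = 105 (r(p, M) = 21*5 = 105)
O = 406/109 (O = 2*((252 - 49)/(189 - 80)) = 2*(203/109) = 406/109 ≈ 3.7248)
O*(-64 + r(-11, -11)) = 406*(-64 + 105)/109 = (406/109)*41 = 16646/109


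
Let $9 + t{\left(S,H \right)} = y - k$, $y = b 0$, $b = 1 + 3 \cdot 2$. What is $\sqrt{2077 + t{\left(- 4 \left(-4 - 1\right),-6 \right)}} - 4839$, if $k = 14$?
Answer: $-4839 + \sqrt{2054} \approx -4793.7$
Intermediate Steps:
$b = 7$ ($b = 1 + 6 = 7$)
$y = 0$ ($y = 7 \cdot 0 = 0$)
$t{\left(S,H \right)} = -23$ ($t{\left(S,H \right)} = -9 + \left(0 - 14\right) = -9 - 14 = -23$)
$\sqrt{2077 + t{\left(- 4 \left(-4 - 1\right),-6 \right)}} - 4839 = \sqrt{2077 - 23} - 4839 = \sqrt{2054} - 4839 = -4839 + \sqrt{2054}$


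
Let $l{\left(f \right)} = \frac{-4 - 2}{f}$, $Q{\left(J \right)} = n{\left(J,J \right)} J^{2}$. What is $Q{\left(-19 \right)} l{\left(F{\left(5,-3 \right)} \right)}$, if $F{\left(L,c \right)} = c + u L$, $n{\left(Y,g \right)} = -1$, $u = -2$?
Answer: $- \frac{2166}{13} \approx -166.62$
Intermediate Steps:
$Q{\left(J \right)} = - J^{2}$
$F{\left(L,c \right)} = c - 2 L$
$l{\left(f \right)} = - \frac{6}{f}$
$Q{\left(-19 \right)} l{\left(F{\left(5,-3 \right)} \right)} = - \left(-19\right)^{2} \left(- \frac{6}{-3 - 10}\right) = \left(-1\right) 361 \left(- \frac{6}{-3 - 10}\right) = - 361 \left(- \frac{6}{-13}\right) = - 361 \left(\left(-6\right) \left(- \frac{1}{13}\right)\right) = \left(-361\right) \frac{6}{13} = - \frac{2166}{13}$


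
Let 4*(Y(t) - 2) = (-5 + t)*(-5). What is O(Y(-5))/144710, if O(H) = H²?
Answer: 29/19960 ≈ 0.0014529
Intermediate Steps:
Y(t) = 33/4 - 5*t/4 (Y(t) = 2 + ((-5 + t)*(-5))/4 = 2 + (25 - 5*t)/4 = 2 + (25/4 - 5*t/4) = 33/4 - 5*t/4)
O(Y(-5))/144710 = (33/4 - 5/4*(-5))²/144710 = (33/4 + 25/4)²*(1/144710) = (29/2)²*(1/144710) = (841/4)*(1/144710) = 29/19960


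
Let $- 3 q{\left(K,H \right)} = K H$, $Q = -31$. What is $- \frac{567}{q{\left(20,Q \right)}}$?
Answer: $- \frac{1701}{620} \approx -2.7435$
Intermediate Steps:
$q{\left(K,H \right)} = - \frac{H K}{3}$ ($q{\left(K,H \right)} = - \frac{K H}{3} = - \frac{H K}{3}$)
$- \frac{567}{q{\left(20,Q \right)}} = - \frac{567}{\left(- \frac{1}{3}\right) \left(-31\right) 20} = - \frac{567}{\frac{620}{3}} = \left(-567\right) \frac{3}{620} = - \frac{1701}{620}$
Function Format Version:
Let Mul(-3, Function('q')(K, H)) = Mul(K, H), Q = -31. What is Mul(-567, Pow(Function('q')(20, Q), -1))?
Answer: Rational(-1701, 620) ≈ -2.7435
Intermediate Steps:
Function('q')(K, H) = Mul(Rational(-1, 3), H, K) (Function('q')(K, H) = Mul(Rational(-1, 3), Mul(K, H)) = Mul(Rational(-1, 3), Mul(H, K)) = Mul(Rational(-1, 3), H, K))
Mul(-567, Pow(Function('q')(20, Q), -1)) = Mul(-567, Pow(Mul(Rational(-1, 3), -31, 20), -1)) = Mul(-567, Pow(Rational(620, 3), -1)) = Mul(-567, Rational(3, 620)) = Rational(-1701, 620)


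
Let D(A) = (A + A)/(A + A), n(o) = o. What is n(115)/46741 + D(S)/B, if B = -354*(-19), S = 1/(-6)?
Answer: 820231/314379966 ≈ 0.0026090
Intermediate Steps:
S = -1/6 ≈ -0.16667
B = 6726
D(A) = 1 (D(A) = (2*A)/((2*A)) = (2*A)*(1/(2*A)) = 1)
n(115)/46741 + D(S)/B = 115/46741 + 1/6726 = 820231/314379966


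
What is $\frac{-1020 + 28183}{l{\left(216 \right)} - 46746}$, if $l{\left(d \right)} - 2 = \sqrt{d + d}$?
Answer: $- \frac{6900583}{11875006} - \frac{3543 \sqrt{3}}{23750012} \approx -0.58136$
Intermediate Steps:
$l{\left(d \right)} = 2 + \sqrt{2} \sqrt{d}$ ($l{\left(d \right)} = 2 + \sqrt{d + d} = 2 + \sqrt{2 d} = 2 + \sqrt{2} \sqrt{d}$)
$\frac{-1020 + 28183}{l{\left(216 \right)} - 46746} = \frac{-1020 + 28183}{\left(2 + \sqrt{2} \sqrt{216}\right) - 46746} = \frac{27163}{\left(2 + \sqrt{2} \cdot 6 \sqrt{6}\right) - 46746} = \frac{27163}{\left(2 + 12 \sqrt{3}\right) - 46746} = \frac{27163}{-46744 + 12 \sqrt{3}}$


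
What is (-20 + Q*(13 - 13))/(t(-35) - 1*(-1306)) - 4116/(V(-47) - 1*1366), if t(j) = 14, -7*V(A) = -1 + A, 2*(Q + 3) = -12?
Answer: 946039/313962 ≈ 3.0132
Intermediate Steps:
Q = -9 (Q = -3 + (½)*(-12) = -3 - 6 = -9)
V(A) = ⅐ - A/7 (V(A) = -(-1 + A)/7 = ⅐ - A/7)
(-20 + Q*(13 - 13))/(t(-35) - 1*(-1306)) - 4116/(V(-47) - 1*1366) = (-20 - 9*(13 - 13))/(14 - 1*(-1306)) - 4116/((⅐ - ⅐*(-47)) - 1*1366) = (-20 - 9*0)/(14 + 1306) - 4116/((⅐ + 47/7) - 1366) = (-20 + 0)/1320 - 4116/(48/7 - 1366) = -20*1/1320 - 4116/(-9514/7) = -1/66 - 4116*(-7/9514) = -1/66 + 14406/4757 = 946039/313962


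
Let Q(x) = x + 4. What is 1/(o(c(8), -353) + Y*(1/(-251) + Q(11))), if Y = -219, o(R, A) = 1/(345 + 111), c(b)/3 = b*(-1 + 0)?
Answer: -114456/375887845 ≈ -0.00030449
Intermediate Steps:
c(b) = -3*b (c(b) = 3*(b*(-1 + 0)) = 3*(b*(-1)) = 3*(-b) = -3*b)
o(R, A) = 1/456
Q(x) = 4 + x
1/(o(c(8), -353) + Y*(1/(-251) + Q(11))) = 1/(1/456 - 219*(1/(-251) + (4 + 11))) = 1/(1/456 - 219*(-1/251 + 15)) = 1/(1/456 - 219*3764/251) = 1/(1/456 - 824316/251) = 1/(-375887845/114456) = -114456/375887845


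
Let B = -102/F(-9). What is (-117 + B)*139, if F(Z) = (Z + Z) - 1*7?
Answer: -392397/25 ≈ -15696.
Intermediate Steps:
F(Z) = -7 + 2*Z (F(Z) = 2*Z - 7 = -7 + 2*Z)
B = 102/25 (B = -102/(-7 + 2*(-9)) = -102/(-7 - 18) = -102/(-25) = -102*(-1/25) = 102/25 ≈ 4.0800)
(-117 + B)*139 = (-117 + 102/25)*139 = -2823/25*139 = -392397/25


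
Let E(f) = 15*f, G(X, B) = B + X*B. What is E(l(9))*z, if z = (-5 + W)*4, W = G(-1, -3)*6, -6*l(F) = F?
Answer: 450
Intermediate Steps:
l(F) = -F/6
G(X, B) = B + B*X
W = 0 (W = -3*(1 - 1)*6 = -3*0*6 = 0*6 = 0)
z = -20 (z = (-5 + 0)*4 = -5*4 = -20)
E(l(9))*z = (15*(-⅙*9))*(-20) = (15*(-3/2))*(-20) = -45/2*(-20) = 450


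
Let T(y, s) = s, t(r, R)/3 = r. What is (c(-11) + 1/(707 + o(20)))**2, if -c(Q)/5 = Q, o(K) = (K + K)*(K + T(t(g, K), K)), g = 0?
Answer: 16100056996/5322249 ≈ 3025.0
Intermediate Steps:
t(r, R) = 3*r
o(K) = 4*K**2 (o(K) = (K + K)*(K + K) = (2*K)*(2*K) = 4*K**2)
c(Q) = -5*Q
(c(-11) + 1/(707 + o(20)))**2 = (-5*(-11) + 1/(707 + 4*20**2))**2 = (55 + 1/(707 + 4*400))**2 = (55 + 1/(707 + 1600))**2 = (55 + 1/2307)**2 = (126886/2307)**2 = 16100056996/5322249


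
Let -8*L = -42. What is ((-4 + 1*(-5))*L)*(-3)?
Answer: 567/4 ≈ 141.75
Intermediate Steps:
L = 21/4 (L = -⅛*(-42) = 21/4 ≈ 5.2500)
((-4 + 1*(-5))*L)*(-3) = ((-4 + 1*(-5))*(21/4))*(-3) = ((-4 - 5)*(21/4))*(-3) = -9*21/4*(-3) = -189/4*(-3) = 567/4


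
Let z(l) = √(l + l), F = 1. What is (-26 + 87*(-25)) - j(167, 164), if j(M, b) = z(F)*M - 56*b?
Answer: 6983 - 167*√2 ≈ 6746.8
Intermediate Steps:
z(l) = √2*√l (z(l) = √(2*l) = √2*√l)
j(M, b) = -56*b + M*√2 (j(M, b) = (√2*√1)*M - 56*b = (√2*1)*M - 56*b = √2*M - 56*b = M*√2 - 56*b = -56*b + M*√2)
(-26 + 87*(-25)) - j(167, 164) = (-26 + 87*(-25)) - (-56*164 + 167*√2) = (-26 - 2175) - (-9184 + 167*√2) = -2201 + (9184 - 167*√2) = 6983 - 167*√2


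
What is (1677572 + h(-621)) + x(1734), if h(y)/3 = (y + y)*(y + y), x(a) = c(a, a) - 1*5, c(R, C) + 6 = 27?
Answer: 6305280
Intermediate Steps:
c(R, C) = 21 (c(R, C) = -6 + 27 = 21)
x(a) = 16 (x(a) = 21 - 1*5 = 21 - 5 = 16)
h(y) = 12*y² (h(y) = 3*((y + y)*(y + y)) = 3*((2*y)*(2*y)) = 3*(4*y²) = 12*y²)
(1677572 + h(-621)) + x(1734) = (1677572 + 12*(-621)²) + 16 = (1677572 + 12*385641) + 16 = (1677572 + 4627692) + 16 = 6305264 + 16 = 6305280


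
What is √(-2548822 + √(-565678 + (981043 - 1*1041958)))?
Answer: √(-2548822 + I*√626593) ≈ 0.25 + 1596.5*I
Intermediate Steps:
√(-2548822 + √(-565678 + (981043 - 1*1041958))) = √(-2548822 + √(-565678 + (981043 - 1041958))) = √(-2548822 + √(-565678 - 60915)) = √(-2548822 + √(-626593)) = √(-2548822 + I*√626593)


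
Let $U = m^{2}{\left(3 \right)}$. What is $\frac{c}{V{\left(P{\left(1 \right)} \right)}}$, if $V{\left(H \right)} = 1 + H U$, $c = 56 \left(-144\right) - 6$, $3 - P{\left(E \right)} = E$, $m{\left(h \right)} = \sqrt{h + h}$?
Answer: $- \frac{8070}{13} \approx -620.77$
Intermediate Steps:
$m{\left(h \right)} = \sqrt{2} \sqrt{h}$ ($m{\left(h \right)} = \sqrt{2 h} = \sqrt{2} \sqrt{h}$)
$U = 6$ ($U = \left(\sqrt{2} \sqrt{3}\right)^{2} = \left(\sqrt{6}\right)^{2} = 6$)
$P{\left(E \right)} = 3 - E$
$c = -8070$ ($c = -8064 - 6 = -8070$)
$V{\left(H \right)} = 1 + 6 H$ ($V{\left(H \right)} = 1 + H 6 = 1 + 6 H$)
$\frac{c}{V{\left(P{\left(1 \right)} \right)}} = - \frac{8070}{1 + 6 \left(3 - 1\right)} = - \frac{8070}{1 + 6 \cdot 2} = - \frac{8070}{1 + 12} = - \frac{8070}{13}$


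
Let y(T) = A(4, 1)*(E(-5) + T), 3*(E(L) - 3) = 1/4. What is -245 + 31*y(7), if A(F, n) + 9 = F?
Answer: -21695/12 ≈ -1807.9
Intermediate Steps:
A(F, n) = -9 + F
E(L) = 37/12 (E(L) = 3 + (⅓)/4 = 3 + (⅓)*(¼) = 3 + 1/12 = 37/12)
y(T) = -185/12 - 5*T (y(T) = (-9 + 4)*(37/12 + T) = -5*(37/12 + T) = -185/12 - 5*T)
-245 + 31*y(7) = -245 + 31*(-185/12 - 5*7) = -245 + 31*(-185/12 - 35) = -245 + 31*(-605/12) = -245 - 18755/12 = -21695/12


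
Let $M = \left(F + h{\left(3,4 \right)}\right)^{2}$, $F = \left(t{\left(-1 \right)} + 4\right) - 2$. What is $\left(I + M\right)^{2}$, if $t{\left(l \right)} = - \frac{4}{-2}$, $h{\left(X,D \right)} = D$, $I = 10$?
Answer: $5476$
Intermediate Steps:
$t{\left(l \right)} = 2$ ($t{\left(l \right)} = \left(-4\right) \left(- \frac{1}{2}\right) = 2$)
$F = 4$ ($F = \left(2 + 4\right) - 2 = 6 - 2 = 4$)
$M = 64$ ($M = \left(4 + 4\right)^{2} = 8^{2} = 64$)
$\left(I + M\right)^{2} = \left(10 + 64\right)^{2} = 74^{2} = 5476$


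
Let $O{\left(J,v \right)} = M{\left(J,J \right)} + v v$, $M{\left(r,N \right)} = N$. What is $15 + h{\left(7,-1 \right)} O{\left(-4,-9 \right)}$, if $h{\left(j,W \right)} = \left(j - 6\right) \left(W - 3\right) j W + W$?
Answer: $2094$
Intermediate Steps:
$O{\left(J,v \right)} = J + v^{2}$ ($O{\left(J,v \right)} = J + v v = J + v^{2}$)
$h{\left(j,W \right)} = W + W j \left(-6 + j\right) \left(-3 + W\right)$ ($h{\left(j,W \right)} = \left(-6 + j\right) \left(-3 + W\right) j W + W = j \left(-6 + j\right) \left(-3 + W\right) W + W = W j \left(-6 + j\right) \left(-3 + W\right) + W = W + W j \left(-6 + j\right) \left(-3 + W\right)$)
$15 + h{\left(7,-1 \right)} O{\left(-4,-9 \right)} = 15 + - (1 - 3 \cdot 7^{2} + 18 \cdot 7 - 7^{2} - \left(-6\right) 7) \left(-4 + \left(-9\right)^{2}\right) = 15 + - (1 - 147 + 126 - 49 + 42) \left(-4 + 81\right) = 15 + - (1 - 147 + 126 - 49 + 42) 77 = 15 + \left(-1\right) \left(-27\right) 77 = 15 + 27 \cdot 77 = 15 + 2079 = 2094$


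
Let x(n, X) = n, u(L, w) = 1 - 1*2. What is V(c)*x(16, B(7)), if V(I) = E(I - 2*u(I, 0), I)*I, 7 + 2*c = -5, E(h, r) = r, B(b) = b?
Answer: 576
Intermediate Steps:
u(L, w) = -1 (u(L, w) = 1 - 2 = -1)
c = -6 (c = -7/2 + (1/2)*(-5) = -7/2 - 5/2 = -6)
V(I) = I**2 (V(I) = I*I = I**2)
V(c)*x(16, B(7)) = (-6)**2*16 = 36*16 = 576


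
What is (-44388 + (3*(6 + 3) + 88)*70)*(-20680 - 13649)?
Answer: 1247447202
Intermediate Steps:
(-44388 + (3*(6 + 3) + 88)*70)*(-20680 - 13649) = (-44388 + (3*9 + 88)*70)*(-34329) = (-44388 + (27 + 88)*70)*(-34329) = (-44388 + 115*70)*(-34329) = (-44388 + 8050)*(-34329) = -36338*(-34329) = 1247447202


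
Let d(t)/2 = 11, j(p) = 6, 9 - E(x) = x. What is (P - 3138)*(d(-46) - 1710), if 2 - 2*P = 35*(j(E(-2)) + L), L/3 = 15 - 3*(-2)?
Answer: 7333516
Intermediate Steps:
E(x) = 9 - x
d(t) = 22 (d(t) = 2*11 = 22)
L = 63 (L = 3*(15 - 3*(-2)) = 3*(15 - 1*(-6)) = 3*(15 + 6) = 3*21 = 63)
P = -2413/2 (P = 1 - 35*(6 + 63)/2 = 1 - 35*69/2 = 1 - 1/2*2415 = 1 - 2415/2 = -2413/2 ≈ -1206.5)
(P - 3138)*(d(-46) - 1710) = (-2413/2 - 3138)*(22 - 1710) = -8689/2*(-1688) = 7333516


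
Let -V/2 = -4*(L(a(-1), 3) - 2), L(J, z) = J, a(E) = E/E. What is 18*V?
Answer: -144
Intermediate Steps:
a(E) = 1
V = -8 (V = -(-8)*(1 - 2) = -(-8)*(-1) = -2*4 = -8)
18*V = 18*(-8) = -144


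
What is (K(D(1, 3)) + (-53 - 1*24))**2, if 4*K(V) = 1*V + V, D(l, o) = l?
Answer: 23409/4 ≈ 5852.3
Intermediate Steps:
K(V) = V/2 (K(V) = (1*V + V)/4 = (V + V)/4 = (2*V)/4 = V/2)
(K(D(1, 3)) + (-53 - 1*24))**2 = ((1/2)*1 + (-53 - 1*24))**2 = (1/2 + (-53 - 24))**2 = (1/2 - 77)**2 = (-153/2)**2 = 23409/4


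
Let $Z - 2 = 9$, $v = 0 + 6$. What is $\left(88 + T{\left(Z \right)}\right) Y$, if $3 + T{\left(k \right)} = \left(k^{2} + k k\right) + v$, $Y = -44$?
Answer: $-14652$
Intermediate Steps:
$v = 6$
$Z = 11$ ($Z = 2 + 9 = 11$)
$T{\left(k \right)} = 3 + 2 k^{2}$ ($T{\left(k \right)} = -3 + \left(\left(k^{2} + k k\right) + 6\right) = -3 + \left(\left(k^{2} + k^{2}\right) + 6\right) = -3 + \left(2 k^{2} + 6\right) = -3 + \left(6 + 2 k^{2}\right) = 3 + 2 k^{2}$)
$\left(88 + T{\left(Z \right)}\right) Y = \left(88 + \left(3 + 2 \cdot 11^{2}\right)\right) \left(-44\right) = \left(88 + \left(3 + 2 \cdot 121\right)\right) \left(-44\right) = \left(88 + \left(3 + 242\right)\right) \left(-44\right) = \left(88 + 245\right) \left(-44\right) = 333 \left(-44\right) = -14652$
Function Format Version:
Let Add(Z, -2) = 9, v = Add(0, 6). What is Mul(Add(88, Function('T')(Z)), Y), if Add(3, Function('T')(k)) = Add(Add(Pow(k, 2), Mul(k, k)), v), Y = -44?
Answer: -14652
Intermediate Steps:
v = 6
Z = 11 (Z = Add(2, 9) = 11)
Function('T')(k) = Add(3, Mul(2, Pow(k, 2))) (Function('T')(k) = Add(-3, Add(Add(Pow(k, 2), Mul(k, k)), 6)) = Add(-3, Add(Add(Pow(k, 2), Pow(k, 2)), 6)) = Add(-3, Add(Mul(2, Pow(k, 2)), 6)) = Add(-3, Add(6, Mul(2, Pow(k, 2)))) = Add(3, Mul(2, Pow(k, 2))))
Mul(Add(88, Function('T')(Z)), Y) = Mul(Add(88, Add(3, Mul(2, Pow(11, 2)))), -44) = Mul(Add(88, Add(3, Mul(2, 121))), -44) = Mul(Add(88, Add(3, 242)), -44) = Mul(Add(88, 245), -44) = Mul(333, -44) = -14652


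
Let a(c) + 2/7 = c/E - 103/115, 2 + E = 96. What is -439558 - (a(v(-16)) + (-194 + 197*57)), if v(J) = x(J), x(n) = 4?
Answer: -17048143068/37835 ≈ -4.5059e+5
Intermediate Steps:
E = 94 (E = -2 + 96 = 94)
v(J) = 4
a(c) = -951/805 + c/94 (a(c) = -2/7 + (c/94 - 103/115) = -2/7 + (-103/115 + c/94) = -951/805 + c/94)
-439558 - (a(v(-16)) + (-194 + 197*57)) = -439558 - ((-951/805 + (1/94)*4) + (-194 + 197*57)) = -439558 - ((-951/805 + 2/47) + (-194 + 11229)) = -439558 - (-43087/37835 + 11035) = -439558 - 1*417466138/37835 = -439558 - 417466138/37835 = -17048143068/37835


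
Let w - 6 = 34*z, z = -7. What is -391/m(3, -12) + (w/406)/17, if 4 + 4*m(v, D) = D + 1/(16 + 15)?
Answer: 5767616/58905 ≈ 97.914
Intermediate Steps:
w = -232 (w = 6 + 34*(-7) = 6 - 238 = -232)
m(v, D) = -123/124 + D/4 (m(v, D) = -1 + (D + 1/(16 + 15))/4 = -1 + (D + 1/31)/4 = -1 + (1/31 + D)/4 = -1 + (1/124 + D/4) = -123/124 + D/4)
-391/m(3, -12) + (w/406)/17 = -391/(-123/124 + (¼)*(-12)) - 232/406/17 = -391/(-123/124 - 3) - 232*1/406*(1/17) = -391/(-495/124) - 4/7*1/17 = -391*(-124/495) - 4/119 = 48484/495 - 4/119 = 5767616/58905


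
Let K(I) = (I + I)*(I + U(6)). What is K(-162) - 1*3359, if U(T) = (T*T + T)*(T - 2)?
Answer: -5303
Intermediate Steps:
U(T) = (-2 + T)*(T + T²) (U(T) = (T² + T)*(-2 + T) = (T + T²)*(-2 + T) = (-2 + T)*(T + T²))
K(I) = 2*I*(168 + I) (K(I) = (I + I)*(I + 6*(-2 + 6² - 1*6)) = (2*I)*(I + 6*(-2 + 36 - 6)) = (2*I)*(I + 6*28) = (2*I)*(I + 168) = (2*I)*(168 + I) = 2*I*(168 + I))
K(-162) - 1*3359 = 2*(-162)*(168 - 162) - 1*3359 = 2*(-162)*6 - 3359 = -1944 - 3359 = -5303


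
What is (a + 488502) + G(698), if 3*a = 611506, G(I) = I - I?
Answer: 2077012/3 ≈ 6.9234e+5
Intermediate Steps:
G(I) = 0
a = 611506/3 (a = (⅓)*611506 = 611506/3 ≈ 2.0384e+5)
(a + 488502) + G(698) = (611506/3 + 488502) + 0 = 2077012/3 + 0 = 2077012/3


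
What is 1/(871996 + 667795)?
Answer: 1/1539791 ≈ 6.4944e-7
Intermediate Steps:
1/(871996 + 667795) = 1/1539791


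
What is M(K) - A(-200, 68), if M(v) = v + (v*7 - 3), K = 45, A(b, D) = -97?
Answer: 454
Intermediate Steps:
M(v) = -3 + 8*v (M(v) = v + (7*v - 3) = v + (-3 + 7*v) = -3 + 8*v)
M(K) - A(-200, 68) = (-3 + 8*45) - 1*(-97) = (-3 + 360) + 97 = 357 + 97 = 454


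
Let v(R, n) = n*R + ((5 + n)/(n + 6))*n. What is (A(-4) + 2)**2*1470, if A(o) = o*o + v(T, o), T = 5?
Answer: 23520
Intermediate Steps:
v(R, n) = R*n + n*(5 + n)/(6 + n) (v(R, n) = R*n + ((5 + n)/(6 + n))*n = R*n + n*(5 + n)/(6 + n))
A(o) = o**2 + o*(35 + 6*o)/(6 + o) (A(o) = o*o + o*(5 + o + 6*5 + 5*o)/(6 + o) = o**2 + o*(5 + o + 30 + 5*o)/(6 + o) = o**2 + o*(35 + 6*o)/(6 + o))
(A(-4) + 2)**2*1470 = (-4*(35 + (-4)**2 + 12*(-4))/(6 - 4) + 2)**2*1470 = (-4*(35 + 16 - 48)/2 + 2)**2*1470 = (-4*1/2*3 + 2)**2*1470 = (-6 + 2)**2*1470 = (-4)**2*1470 = 16*1470 = 23520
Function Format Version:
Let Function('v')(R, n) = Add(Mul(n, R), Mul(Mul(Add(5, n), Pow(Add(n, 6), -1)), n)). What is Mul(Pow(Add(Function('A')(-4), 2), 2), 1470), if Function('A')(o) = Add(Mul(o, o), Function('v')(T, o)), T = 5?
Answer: 23520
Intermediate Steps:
Function('v')(R, n) = Add(Mul(R, n), Mul(n, Pow(Add(6, n), -1), Add(5, n))) (Function('v')(R, n) = Add(Mul(R, n), Mul(Mul(Add(5, n), Pow(Add(6, n), -1)), n)) = Add(Mul(R, n), Mul(Mul(Pow(Add(6, n), -1), Add(5, n)), n)) = Add(Mul(R, n), Mul(n, Pow(Add(6, n), -1), Add(5, n))))
Function('A')(o) = Add(Pow(o, 2), Mul(o, Pow(Add(6, o), -1), Add(35, Mul(6, o)))) (Function('A')(o) = Add(Mul(o, o), Mul(o, Pow(Add(6, o), -1), Add(5, o, Mul(6, 5), Mul(5, o)))) = Add(Pow(o, 2), Mul(o, Pow(Add(6, o), -1), Add(5, o, 30, Mul(5, o)))) = Add(Pow(o, 2), Mul(o, Pow(Add(6, o), -1), Add(35, Mul(6, o)))))
Mul(Pow(Add(Function('A')(-4), 2), 2), 1470) = Mul(Pow(Add(Mul(-4, Pow(Add(6, -4), -1), Add(35, Pow(-4, 2), Mul(12, -4))), 2), 2), 1470) = Mul(Pow(Add(Mul(-4, Pow(2, -1), Add(35, 16, -48)), 2), 2), 1470) = Mul(Pow(Add(Mul(-4, Rational(1, 2), 3), 2), 2), 1470) = Mul(Pow(Add(-6, 2), 2), 1470) = Mul(Pow(-4, 2), 1470) = Mul(16, 1470) = 23520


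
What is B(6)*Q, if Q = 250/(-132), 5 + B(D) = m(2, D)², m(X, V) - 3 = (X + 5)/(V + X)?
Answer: -80125/4224 ≈ -18.969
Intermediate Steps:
m(X, V) = 3 + (5 + X)/(V + X) (m(X, V) = 3 + (X + 5)/(V + X) = 3 + (5 + X)/(V + X))
B(D) = -5 + (13 + 3*D)²/(2 + D)² (B(D) = -5 + ((5 + 3*D + 4*2)/(D + 2))² = -5 + ((5 + 3*D + 8)/(2 + D))² = -5 + ((13 + 3*D)/(2 + D))² = -5 + (13 + 3*D)²/(2 + D)²)
Q = -125/66 (Q = 250*(-1/132) = -125/66 ≈ -1.8939)
B(6)*Q = (-5 + (13 + 3*6)²/(2 + 6)²)*(-125/66) = (-5 + (13 + 18)²/8²)*(-125/66) = (-5 + (1/64)*31²)*(-125/66) = (-5 + (1/64)*961)*(-125/66) = (-5 + 961/64)*(-125/66) = (641/64)*(-125/66) = -80125/4224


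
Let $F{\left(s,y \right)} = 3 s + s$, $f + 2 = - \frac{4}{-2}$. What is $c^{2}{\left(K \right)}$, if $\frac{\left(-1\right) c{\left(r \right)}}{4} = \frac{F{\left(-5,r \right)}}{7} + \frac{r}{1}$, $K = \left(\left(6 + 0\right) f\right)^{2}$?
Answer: $\frac{6400}{49} \approx 130.61$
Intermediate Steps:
$f = 0$ ($f = -2 - \frac{4}{-2} = -2 - -2 = -2 + 2 = 0$)
$F{\left(s,y \right)} = 4 s$
$K = 0$ ($K = \left(\left(6 + 0\right) 0\right)^{2} = \left(6 \cdot 0\right)^{2} = 0^{2} = 0$)
$c{\left(r \right)} = \frac{80}{7} - 4 r$ ($c{\left(r \right)} = - 4 \left(\frac{4 \left(-5\right)}{7} + \frac{r}{1}\right) = - 4 \left(\left(-20\right) \frac{1}{7} + r 1\right) = - 4 \left(- \frac{20}{7} + r\right) = \frac{80}{7} - 4 r$)
$c^{2}{\left(K \right)} = \left(\frac{80}{7} - 0\right)^{2} = \left(\frac{80}{7} + 0\right)^{2} = \left(\frac{80}{7}\right)^{2} = \frac{6400}{49}$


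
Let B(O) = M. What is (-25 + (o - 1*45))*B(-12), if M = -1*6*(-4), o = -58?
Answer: -3072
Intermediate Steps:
M = 24 (M = -6*(-4) = 24)
B(O) = 24
(-25 + (o - 1*45))*B(-12) = (-25 + (-58 - 1*45))*24 = (-25 + (-58 - 45))*24 = (-25 - 103)*24 = -128*24 = -3072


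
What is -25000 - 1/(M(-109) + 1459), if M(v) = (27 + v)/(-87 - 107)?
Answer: -3539100097/141564 ≈ -25000.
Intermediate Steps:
M(v) = -27/194 - v/194 (M(v) = (27 + v)/(-194) = (27 + v)*(-1/194) = -27/194 - v/194)
-25000 - 1/(M(-109) + 1459) = -25000 - 1/((-27/194 - 1/194*(-109)) + 1459) = -25000 - 1/((-27/194 + 109/194) + 1459) = -25000 - 1/(41/97 + 1459) = -25000 - 1/141564/97 = -25000 - 1*97/141564 = -25000 - 97/141564 = -3539100097/141564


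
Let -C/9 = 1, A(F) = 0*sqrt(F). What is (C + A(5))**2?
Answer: 81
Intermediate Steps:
A(F) = 0
C = -9 (C = -9*1 = -9)
(C + A(5))**2 = (-9 + 0)**2 = (-9)**2 = 81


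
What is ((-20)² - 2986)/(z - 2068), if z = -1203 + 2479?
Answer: 431/132 ≈ 3.2652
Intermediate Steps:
z = 1276
((-20)² - 2986)/(z - 2068) = ((-20)² - 2986)/(1276 - 2068) = (400 - 2986)/(-792) = -2586*(-1/792) = 431/132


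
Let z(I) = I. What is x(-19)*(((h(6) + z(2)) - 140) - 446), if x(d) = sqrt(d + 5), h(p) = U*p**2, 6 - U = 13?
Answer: -836*I*sqrt(14) ≈ -3128.0*I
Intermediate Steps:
U = -7 (U = 6 - 1*13 = 6 - 13 = -7)
h(p) = -7*p**2
x(d) = sqrt(5 + d)
x(-19)*(((h(6) + z(2)) - 140) - 446) = sqrt(5 - 19)*(((-7*6**2 + 2) - 140) - 446) = sqrt(-14)*(((-7*36 + 2) - 140) - 446) = (I*sqrt(14))*(((-252 + 2) - 140) - 446) = (I*sqrt(14))*((-250 - 140) - 446) = (I*sqrt(14))*(-390 - 446) = (I*sqrt(14))*(-836) = -836*I*sqrt(14)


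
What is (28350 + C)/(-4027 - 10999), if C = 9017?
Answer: -3397/1366 ≈ -2.4868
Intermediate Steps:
(28350 + C)/(-4027 - 10999) = (28350 + 9017)/(-4027 - 10999) = 37367/(-15026) = 37367*(-1/15026) = -3397/1366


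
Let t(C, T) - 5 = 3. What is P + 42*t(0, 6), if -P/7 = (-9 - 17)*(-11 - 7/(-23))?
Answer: -37044/23 ≈ -1610.6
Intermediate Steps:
t(C, T) = 8 (t(C, T) = 5 + 3 = 8)
P = -44772/23 (P = -7*(-9 - 17)*(-11 - 7/(-23)) = -(-182)*(-11 - 7*(-1/23)) = -(-182)*(-11 + 7/23) = -(-182)*(-246)/23 = -7*6396/23 = -44772/23 ≈ -1946.6)
P + 42*t(0, 6) = -44772/23 + 42*8 = -44772/23 + 336 = -37044/23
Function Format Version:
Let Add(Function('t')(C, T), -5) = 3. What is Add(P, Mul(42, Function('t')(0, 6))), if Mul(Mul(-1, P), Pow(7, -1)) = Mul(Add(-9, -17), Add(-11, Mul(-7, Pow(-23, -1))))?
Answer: Rational(-37044, 23) ≈ -1610.6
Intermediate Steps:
Function('t')(C, T) = 8 (Function('t')(C, T) = Add(5, 3) = 8)
P = Rational(-44772, 23) (P = Mul(-7, Mul(Add(-9, -17), Add(-11, Mul(-7, Pow(-23, -1))))) = Mul(-7, Mul(-26, Add(-11, Mul(-7, Rational(-1, 23))))) = Mul(-7, Mul(-26, Add(-11, Rational(7, 23)))) = Mul(-7, Mul(-26, Rational(-246, 23))) = Mul(-7, Rational(6396, 23)) = Rational(-44772, 23) ≈ -1946.6)
Add(P, Mul(42, Function('t')(0, 6))) = Add(Rational(-44772, 23), Mul(42, 8)) = Add(Rational(-44772, 23), 336) = Rational(-37044, 23)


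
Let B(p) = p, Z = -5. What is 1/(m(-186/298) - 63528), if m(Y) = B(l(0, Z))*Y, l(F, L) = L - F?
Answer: -149/9465207 ≈ -1.5742e-5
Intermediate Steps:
m(Y) = -5*Y (m(Y) = (-5 - 1*0)*Y = (-5 + 0)*Y = -5*Y)
1/(m(-186/298) - 63528) = 1/(-(-930)/298 - 63528) = 1/(-5*(-93/149) - 63528) = 1/(465/149 - 63528) = 1/(-9465207/149) = -149/9465207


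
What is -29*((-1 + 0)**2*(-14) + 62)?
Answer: -1392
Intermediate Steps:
-29*((-1 + 0)**2*(-14) + 62) = -29*((-1)**2*(-14) + 62) = -29*(1*(-14) + 62) = -29*(-14 + 62) = -29*48 = -1392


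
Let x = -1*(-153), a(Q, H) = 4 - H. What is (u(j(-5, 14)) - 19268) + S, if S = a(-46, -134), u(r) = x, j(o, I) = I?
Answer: -18977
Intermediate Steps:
x = 153
u(r) = 153
S = 138 (S = 4 - 1*(-134) = 4 + 134 = 138)
(u(j(-5, 14)) - 19268) + S = (153 - 19268) + 138 = -19115 + 138 = -18977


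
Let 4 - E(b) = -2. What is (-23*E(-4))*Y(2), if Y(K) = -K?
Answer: 276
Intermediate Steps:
E(b) = 6 (E(b) = 4 - 1*(-2) = 4 + 2 = 6)
(-23*E(-4))*Y(2) = (-23*6)*(-1*2) = -138*(-2) = 276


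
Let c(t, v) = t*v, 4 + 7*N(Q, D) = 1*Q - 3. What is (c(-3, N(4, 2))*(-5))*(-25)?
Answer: 1125/7 ≈ 160.71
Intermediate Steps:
N(Q, D) = -1 + Q/7 (N(Q, D) = -4/7 + (1*Q - 3)/7 = -4/7 + (Q - 3)/7 = -4/7 + (-3 + Q)/7 = -4/7 + (-3/7 + Q/7) = -1 + Q/7)
(c(-3, N(4, 2))*(-5))*(-25) = (-3*(-1 + (⅐)*4)*(-5))*(-25) = (-3*(-1 + 4/7)*(-5))*(-25) = (-3*(-3/7)*(-5))*(-25) = ((9/7)*(-5))*(-25) = -45/7*(-25) = 1125/7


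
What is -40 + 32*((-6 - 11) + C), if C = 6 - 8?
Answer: -648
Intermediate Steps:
C = -2
-40 + 32*((-6 - 11) + C) = -40 + 32*((-6 - 11) - 2) = -40 + 32*(-17 - 2) = -40 + 32*(-19) = -40 - 608 = -648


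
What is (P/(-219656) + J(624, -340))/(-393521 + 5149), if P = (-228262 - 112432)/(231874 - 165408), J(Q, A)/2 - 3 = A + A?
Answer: 9883966735845/2835048740983456 ≈ 0.0034863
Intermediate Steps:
J(Q, A) = 6 + 4*A (J(Q, A) = 6 + 2*(A + A) = 6 + 2*(2*A) = 6 + 4*A)
P = -170347/33233 (P = -340694/66466 = -340694*1/66466 = -170347/33233 ≈ -5.1258)
(P/(-219656) + J(624, -340))/(-393521 + 5149) = (-170347/33233/(-219656) + (6 + 4*(-340)))/(-393521 + 5149) = (-170347/33233*(-1/219656) + (6 - 1360))/(-388372) = (170347/7299827848 - 1354)*(-1/388372) = -9883966735845/7299827848*(-1/388372) = 9883966735845/2835048740983456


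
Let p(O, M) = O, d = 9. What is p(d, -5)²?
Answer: 81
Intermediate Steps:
p(d, -5)² = 9² = 81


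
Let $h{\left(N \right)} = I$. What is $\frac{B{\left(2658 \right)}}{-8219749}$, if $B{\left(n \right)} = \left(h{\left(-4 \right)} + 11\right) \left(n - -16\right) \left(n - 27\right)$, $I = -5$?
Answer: $- \frac{42211764}{8219749} \approx -5.1354$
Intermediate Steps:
$h{\left(N \right)} = -5$
$B{\left(n \right)} = 6 \left(-27 + n\right) \left(16 + n\right)$ ($B{\left(n \right)} = \left(-5 + 11\right) \left(n - -16\right) \left(n - 27\right) = 6 \left(n + 16\right) \left(-27 + n\right) = 6 \left(16 + n\right) \left(-27 + n\right) = 6 \left(-27 + n\right) \left(16 + n\right)$)
$\frac{B{\left(2658 \right)}}{-8219749} = \frac{-2592 - 175428 + 6 \cdot 2658^{2}}{-8219749} = \left(-2592 - 175428 + 6 \cdot 7064964\right) \left(- \frac{1}{8219749}\right) = \left(-2592 - 175428 + 42389784\right) \left(- \frac{1}{8219749}\right) = 42211764 \left(- \frac{1}{8219749}\right) = - \frac{42211764}{8219749}$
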